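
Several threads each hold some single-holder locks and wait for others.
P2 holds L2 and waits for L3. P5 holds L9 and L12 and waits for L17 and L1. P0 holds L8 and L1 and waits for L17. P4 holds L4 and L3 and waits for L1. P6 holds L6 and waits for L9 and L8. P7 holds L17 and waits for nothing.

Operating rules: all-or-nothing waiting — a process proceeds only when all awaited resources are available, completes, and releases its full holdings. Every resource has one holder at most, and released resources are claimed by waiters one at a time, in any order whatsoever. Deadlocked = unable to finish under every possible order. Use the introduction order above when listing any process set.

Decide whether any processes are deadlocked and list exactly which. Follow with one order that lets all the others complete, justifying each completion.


No process is deadlocked.
Key observation: all waits point, directly or indirectly, at processes that can finish, so nothing is permanently blocked.
A valid finishing order for the others: P7, P0, P5, P4, P2, P6.
Walking it through:
  P7: no waits; runs immediately, freeing L17
  P0 waits on L17 — all released -> runs and releases L8 and L1
  P5 waits on L17 and L1 — all released -> runs and releases L9 and L12
  P4 waits on L1 — all released -> runs and releases L4 and L3
  P2 waits on L3 — all released -> runs and releases L2
  P6 waits on L9 and L8 — all released -> runs and releases L6


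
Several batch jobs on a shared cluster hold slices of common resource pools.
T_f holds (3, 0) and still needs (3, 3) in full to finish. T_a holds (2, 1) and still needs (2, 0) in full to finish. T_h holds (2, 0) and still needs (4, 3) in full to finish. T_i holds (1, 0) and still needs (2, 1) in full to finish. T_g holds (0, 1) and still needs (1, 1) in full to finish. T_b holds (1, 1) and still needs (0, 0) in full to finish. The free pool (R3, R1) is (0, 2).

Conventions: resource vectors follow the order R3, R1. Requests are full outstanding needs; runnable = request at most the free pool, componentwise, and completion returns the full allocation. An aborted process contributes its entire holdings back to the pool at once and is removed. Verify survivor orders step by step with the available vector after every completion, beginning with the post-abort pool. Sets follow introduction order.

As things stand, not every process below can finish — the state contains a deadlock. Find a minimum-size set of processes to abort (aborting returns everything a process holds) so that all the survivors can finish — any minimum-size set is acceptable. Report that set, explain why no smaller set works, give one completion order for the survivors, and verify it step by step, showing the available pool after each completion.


The answer: abort T_f.
Key observation: T_i was stuck for good until T_f gave back (3, 0); in the order shown it finishes at step 1.
No smaller set exists: with zero aborts the deadlock remains.
One survivor order: T_i, T_a, T_h, T_b, T_g. Walking it through (post-abort pool first):
  pool = (3, 2)
  run T_i (needs (2, 1), free (3, 2)); after release of (1, 0) the pool is (4, 2)
  run T_a (needs (2, 0), free (4, 2)); after release of (2, 1) the pool is (6, 3)
  run T_h (needs (4, 3), free (6, 3)); after release of (2, 0) the pool is (8, 3)
  run T_b (needs (0, 0), free (8, 3)); after release of (1, 1) the pool is (9, 4)
  run T_g (needs (1, 1), free (9, 4)); after release of (0, 1) the pool is (9, 5)


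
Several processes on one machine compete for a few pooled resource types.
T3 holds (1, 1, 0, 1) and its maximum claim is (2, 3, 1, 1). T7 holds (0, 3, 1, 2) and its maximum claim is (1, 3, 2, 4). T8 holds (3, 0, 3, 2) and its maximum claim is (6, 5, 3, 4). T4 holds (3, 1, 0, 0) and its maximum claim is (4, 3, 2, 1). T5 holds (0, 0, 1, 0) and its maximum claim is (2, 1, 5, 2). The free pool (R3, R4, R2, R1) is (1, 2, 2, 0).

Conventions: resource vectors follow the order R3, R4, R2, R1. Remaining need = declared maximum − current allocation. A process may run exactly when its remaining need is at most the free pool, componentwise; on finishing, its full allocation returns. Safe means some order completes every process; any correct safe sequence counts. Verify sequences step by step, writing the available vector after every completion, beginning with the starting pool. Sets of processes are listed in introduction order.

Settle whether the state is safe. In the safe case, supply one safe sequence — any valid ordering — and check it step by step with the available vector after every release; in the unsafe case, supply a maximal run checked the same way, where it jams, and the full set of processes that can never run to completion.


The state is UNSAFE.
Key observation: even finishing T3, T4 leaves just (5, 4, 2, 1) free — too little R1 for any of the remaining processes.
The run T3, T4 cannot be extended any further. Check, step by step:
  pool = (1, 2, 2, 0)
  run T3 (needs (1, 2, 1, 0), free (1, 2, 2, 0)); after release of (1, 1, 0, 1) the pool is (2, 3, 2, 1)
  run T4 (needs (1, 2, 2, 1), free (2, 3, 2, 1)); after release of (3, 1, 0, 0) the pool is (5, 4, 2, 1)
  T7 cannot run: need (1, 0, 1, 2) vs free (5, 4, 2, 1) (insufficient R1)
  T8 cannot run: need (3, 5, 0, 2) vs free (5, 4, 2, 1) (insufficient R4 and R1)
  T5 cannot run: need (2, 1, 4, 2) vs free (5, 4, 2, 1) (insufficient R2 and R1)
Permanently blocked: T7, T8 and T5.


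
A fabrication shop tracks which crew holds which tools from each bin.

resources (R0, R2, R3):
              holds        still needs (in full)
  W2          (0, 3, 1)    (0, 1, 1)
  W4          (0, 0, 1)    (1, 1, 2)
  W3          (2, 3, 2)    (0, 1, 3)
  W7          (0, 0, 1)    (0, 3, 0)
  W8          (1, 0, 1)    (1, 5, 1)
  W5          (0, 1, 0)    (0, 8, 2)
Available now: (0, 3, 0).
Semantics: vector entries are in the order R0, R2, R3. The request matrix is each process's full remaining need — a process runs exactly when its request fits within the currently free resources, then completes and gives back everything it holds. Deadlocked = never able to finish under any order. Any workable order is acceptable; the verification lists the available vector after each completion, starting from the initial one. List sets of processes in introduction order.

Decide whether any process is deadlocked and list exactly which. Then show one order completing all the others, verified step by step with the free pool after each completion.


Deadlocked: W4, W3, W8 and W5.
Key observation: after W7, W2 the pool peaks at (0, 6, 2), and each blocked process is short somewhere: W4 on R0; W3 on R3; W8 on R0; W5 on R2.
One completion order for the rest: W7, W2. Verifying each step:
  pool = (0, 3, 0)
  run W7 (needs (0, 3, 0), free (0, 3, 0)); after release of (0, 0, 1) the pool is (0, 3, 1)
  run W2 (needs (0, 1, 1), free (0, 3, 1)); after release of (0, 3, 1) the pool is (0, 6, 2)
The blocked processes can never fit:
  blocked: W4 wants (1, 1, 2), pool (0, 6, 2) — not enough R0
  blocked: W3 wants (0, 1, 3), pool (0, 6, 2) — not enough R3
  blocked: W8 wants (1, 5, 1), pool (0, 6, 2) — not enough R0
  blocked: W5 wants (0, 8, 2), pool (0, 6, 2) — not enough R2


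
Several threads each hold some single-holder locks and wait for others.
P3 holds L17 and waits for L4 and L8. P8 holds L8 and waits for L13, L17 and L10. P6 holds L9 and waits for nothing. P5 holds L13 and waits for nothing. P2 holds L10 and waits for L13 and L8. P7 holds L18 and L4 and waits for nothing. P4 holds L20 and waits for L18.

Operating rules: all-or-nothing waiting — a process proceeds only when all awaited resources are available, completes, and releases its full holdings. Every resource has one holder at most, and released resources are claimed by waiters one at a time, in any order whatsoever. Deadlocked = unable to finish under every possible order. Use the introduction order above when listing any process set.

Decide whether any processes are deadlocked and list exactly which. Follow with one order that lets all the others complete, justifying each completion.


Deadlocked: P3, P8 and P2.
Key observation: the cycle P3 -> P8 -> P3 can never break — each member waits on the next; P2 is caught in further circular waits.
The rest can finish in the order P7, P4, P5, P6.
Walking it through:
  run P7 (it waits on nothing); releases L18 and L4
  P4: everything it awaited (L18) is free; runs, freeing L20
  run P5 (it waits on nothing); releases L13
  run P6 (it waits on nothing); releases L9


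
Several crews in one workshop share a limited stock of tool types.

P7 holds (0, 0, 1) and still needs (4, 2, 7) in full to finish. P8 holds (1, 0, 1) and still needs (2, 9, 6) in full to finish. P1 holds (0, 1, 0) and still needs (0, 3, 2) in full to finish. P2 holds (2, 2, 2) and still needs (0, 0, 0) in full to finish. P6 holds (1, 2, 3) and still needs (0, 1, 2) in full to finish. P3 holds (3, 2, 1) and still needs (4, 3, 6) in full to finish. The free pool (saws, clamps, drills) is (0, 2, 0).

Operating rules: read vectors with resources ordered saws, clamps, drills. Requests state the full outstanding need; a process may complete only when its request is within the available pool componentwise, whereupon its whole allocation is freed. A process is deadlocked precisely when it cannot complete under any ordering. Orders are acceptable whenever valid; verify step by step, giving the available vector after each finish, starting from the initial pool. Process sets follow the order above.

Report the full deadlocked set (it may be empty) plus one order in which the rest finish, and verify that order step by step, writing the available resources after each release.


Deadlocked set: P7, P8 and P3.
Key observation: the pool after P2, P1, P6 is (3, 7, 5); every surviving request exceeds it in drills, so progress ends there.
The rest can finish in the order P2, P1, P6. Step-by-step check:
  pool = (0, 2, 0)
  run P2 (needs (0, 0, 0), free (0, 2, 0)); after release of (2, 2, 2) the pool is (2, 4, 2)
  run P1 (needs (0, 3, 2), free (2, 4, 2)); after release of (0, 1, 0) the pool is (2, 5, 2)
  run P6 (needs (0, 1, 2), free (2, 5, 2)); after release of (1, 2, 3) the pool is (3, 7, 5)
The blocked processes can never fit:
  P7 cannot run: need (4, 2, 7) vs free (3, 7, 5) (insufficient saws and drills)
  P8 cannot run: need (2, 9, 6) vs free (3, 7, 5) (insufficient clamps and drills)
  P3 cannot run: need (4, 3, 6) vs free (3, 7, 5) (insufficient saws and drills)


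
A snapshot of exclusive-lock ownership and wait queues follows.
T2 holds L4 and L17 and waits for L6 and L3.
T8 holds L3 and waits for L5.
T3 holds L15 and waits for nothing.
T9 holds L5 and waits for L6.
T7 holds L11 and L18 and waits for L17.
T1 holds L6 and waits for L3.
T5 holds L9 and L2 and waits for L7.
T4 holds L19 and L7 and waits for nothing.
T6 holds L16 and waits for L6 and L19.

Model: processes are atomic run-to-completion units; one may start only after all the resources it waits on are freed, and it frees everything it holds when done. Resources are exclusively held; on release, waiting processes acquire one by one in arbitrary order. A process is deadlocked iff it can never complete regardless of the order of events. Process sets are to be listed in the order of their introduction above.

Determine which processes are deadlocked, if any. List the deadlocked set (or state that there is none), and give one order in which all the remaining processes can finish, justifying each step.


The deadlocked set is T2, T8, T9, T7, T1 and T6.
Key observation: the waits loop around T8 -> T9 -> T1 -> T8 with no way out; T2, T7 and T6 wait into the deadlock from upstream.
The rest can finish in the order T4, T5, T3.
Verifying each step:
  run T4 (it waits on nothing); releases L19 and L7
  run T5 (all its waits — L7 — are resolved); releases L9 and L2
  run T3 (it waits on nothing); releases L15


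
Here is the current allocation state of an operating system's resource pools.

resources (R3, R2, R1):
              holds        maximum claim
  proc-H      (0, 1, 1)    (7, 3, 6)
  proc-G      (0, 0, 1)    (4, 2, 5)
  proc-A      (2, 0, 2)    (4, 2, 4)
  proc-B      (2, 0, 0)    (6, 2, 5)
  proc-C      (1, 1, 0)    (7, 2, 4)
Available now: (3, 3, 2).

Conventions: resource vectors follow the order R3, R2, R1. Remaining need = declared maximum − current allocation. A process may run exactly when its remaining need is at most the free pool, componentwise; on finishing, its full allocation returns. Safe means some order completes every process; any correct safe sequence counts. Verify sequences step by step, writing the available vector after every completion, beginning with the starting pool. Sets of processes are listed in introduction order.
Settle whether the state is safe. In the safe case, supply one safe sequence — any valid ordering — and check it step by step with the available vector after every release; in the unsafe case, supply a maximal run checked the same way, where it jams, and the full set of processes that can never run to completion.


SAFE, for example via the order proc-A, proc-G, proc-B, proc-H, proc-C.
Key observation: proc-A is the earliest step where a requested resource binds exactly: need (2, 2, 2), pool (3, 3, 2) at its turn.
Check, step by step:
  pool = (3, 3, 2)
  proc-A needs (2, 2, 2) <= (3, 3, 2) -> finishes; pool += (2, 0, 2) = (5, 3, 4)
  proc-G needs (4, 2, 4) <= (5, 3, 4) -> finishes; pool += (0, 0, 1) = (5, 3, 5)
  proc-B needs (4, 2, 5) <= (5, 3, 5) -> finishes; pool += (2, 0, 0) = (7, 3, 5)
  proc-H needs (7, 2, 5) <= (7, 3, 5) -> finishes; pool += (0, 1, 1) = (7, 4, 6)
  proc-C needs (6, 1, 4) <= (7, 4, 6) -> finishes; pool += (1, 1, 0) = (8, 5, 6)


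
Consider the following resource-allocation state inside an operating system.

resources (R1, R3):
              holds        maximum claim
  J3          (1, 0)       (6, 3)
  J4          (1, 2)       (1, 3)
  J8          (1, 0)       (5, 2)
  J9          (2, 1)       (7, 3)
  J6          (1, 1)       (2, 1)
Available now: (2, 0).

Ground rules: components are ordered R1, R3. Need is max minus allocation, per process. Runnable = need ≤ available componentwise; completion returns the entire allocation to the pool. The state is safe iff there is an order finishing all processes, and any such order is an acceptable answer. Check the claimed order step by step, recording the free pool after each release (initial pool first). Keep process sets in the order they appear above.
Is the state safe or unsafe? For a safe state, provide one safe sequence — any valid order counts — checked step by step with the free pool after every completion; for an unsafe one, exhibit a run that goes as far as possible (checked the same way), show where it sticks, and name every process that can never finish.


SAFE — a valid safe sequence is J6, J4, J8, J3, J9.
Key observation: the first exact fit in this order is J4 — it needs (0, 1) with (3, 1) free, meeting a requested resource to the last unit.
Check, step by step:
  pool = (2, 0)
  J6 needs (1, 0) <= (2, 0) -> finishes; pool += (1, 1) = (3, 1)
  J4 needs (0, 1) <= (3, 1) -> finishes; pool += (1, 2) = (4, 3)
  J8 needs (4, 2) <= (4, 3) -> finishes; pool += (1, 0) = (5, 3)
  J3 needs (5, 3) <= (5, 3) -> finishes; pool += (1, 0) = (6, 3)
  J9 needs (5, 2) <= (6, 3) -> finishes; pool += (2, 1) = (8, 4)


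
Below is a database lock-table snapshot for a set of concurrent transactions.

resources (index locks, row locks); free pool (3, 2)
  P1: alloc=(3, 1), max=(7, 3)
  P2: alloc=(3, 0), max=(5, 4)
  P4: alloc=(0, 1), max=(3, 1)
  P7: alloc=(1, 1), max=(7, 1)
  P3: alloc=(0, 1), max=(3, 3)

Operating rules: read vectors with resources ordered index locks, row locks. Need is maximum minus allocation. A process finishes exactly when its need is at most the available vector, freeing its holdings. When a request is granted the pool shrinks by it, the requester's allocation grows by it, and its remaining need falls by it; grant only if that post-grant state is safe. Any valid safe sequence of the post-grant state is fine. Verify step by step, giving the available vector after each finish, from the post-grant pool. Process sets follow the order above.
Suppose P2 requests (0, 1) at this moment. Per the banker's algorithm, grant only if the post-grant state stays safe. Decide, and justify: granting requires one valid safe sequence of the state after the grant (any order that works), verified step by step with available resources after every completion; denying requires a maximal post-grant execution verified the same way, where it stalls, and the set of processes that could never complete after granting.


GRANT. The post-grant state is safe; one safe sequence: P4, P3, P2, P1, P7.
Key observation: with (3, 1) left after the transfer, P4 can run at once — the state stays safe.
Step-by-step check of the post-grant state:
  pool = (3, 1)
  run P4 (needs (3, 0), free (3, 1)); after release of (0, 1) the pool is (3, 2)
  run P3 (needs (3, 2), free (3, 2)); after release of (0, 1) the pool is (3, 3)
  run P2 (needs (2, 3), free (3, 3)); after release of (3, 1) the pool is (6, 4)
  run P1 (needs (4, 2), free (6, 4)); after release of (3, 1) the pool is (9, 5)
  run P7 (needs (6, 0), free (9, 5)); after release of (1, 1) the pool is (10, 6)


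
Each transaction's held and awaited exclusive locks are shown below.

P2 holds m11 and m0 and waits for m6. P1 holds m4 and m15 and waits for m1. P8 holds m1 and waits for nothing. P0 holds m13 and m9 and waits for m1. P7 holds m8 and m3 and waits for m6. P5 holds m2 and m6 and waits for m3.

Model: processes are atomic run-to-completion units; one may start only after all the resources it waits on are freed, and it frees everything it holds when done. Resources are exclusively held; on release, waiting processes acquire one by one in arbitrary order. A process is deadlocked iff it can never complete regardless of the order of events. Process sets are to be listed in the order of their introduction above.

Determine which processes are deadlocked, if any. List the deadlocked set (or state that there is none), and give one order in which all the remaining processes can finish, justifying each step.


The deadlocked set is P2, P7 and P5.
Key observation: the knot is the closed ring of waits P5 -> P7 -> P5; P2 waits into the deadlock from upstream.
The rest can finish in the order P8, P1, P0.
Check, step by step:
  P8 waits on nothing -> runs at once and releases m1
  P1: everything it awaited (m1) is free; runs, freeing m4 and m15
  P0: everything it awaited (m1) is free; runs, freeing m13 and m9


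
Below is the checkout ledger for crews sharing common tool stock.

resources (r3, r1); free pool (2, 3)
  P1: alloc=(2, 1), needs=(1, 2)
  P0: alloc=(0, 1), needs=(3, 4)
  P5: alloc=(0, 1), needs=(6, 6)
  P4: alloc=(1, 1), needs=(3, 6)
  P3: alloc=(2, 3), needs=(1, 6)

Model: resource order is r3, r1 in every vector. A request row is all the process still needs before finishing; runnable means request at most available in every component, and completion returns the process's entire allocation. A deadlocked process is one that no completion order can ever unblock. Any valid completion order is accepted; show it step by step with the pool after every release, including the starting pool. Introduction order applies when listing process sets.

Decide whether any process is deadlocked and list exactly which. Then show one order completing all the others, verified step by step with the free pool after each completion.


The deadlocked set is P5, P4 and P3.
Key observation: once P1, P0 finish, the pool peaks at (4, 5) — and every remaining process still needs more r1 than that.
A valid finishing order for the others: P1, P0. Walking it through:
  pool = (2, 3)
  run P1 (needs (1, 2), free (2, 3)); after release of (2, 1) the pool is (4, 4)
  run P0 (needs (3, 4), free (4, 4)); after release of (0, 1) the pool is (4, 5)
The stuck group stays short no matter what:
  P5 still needs (6, 6) but only (4, 5) is free — short on r3 and r1
  P4 still needs (3, 6) but only (4, 5) is free — short on r1
  P3 still needs (1, 6) but only (4, 5) is free — short on r1


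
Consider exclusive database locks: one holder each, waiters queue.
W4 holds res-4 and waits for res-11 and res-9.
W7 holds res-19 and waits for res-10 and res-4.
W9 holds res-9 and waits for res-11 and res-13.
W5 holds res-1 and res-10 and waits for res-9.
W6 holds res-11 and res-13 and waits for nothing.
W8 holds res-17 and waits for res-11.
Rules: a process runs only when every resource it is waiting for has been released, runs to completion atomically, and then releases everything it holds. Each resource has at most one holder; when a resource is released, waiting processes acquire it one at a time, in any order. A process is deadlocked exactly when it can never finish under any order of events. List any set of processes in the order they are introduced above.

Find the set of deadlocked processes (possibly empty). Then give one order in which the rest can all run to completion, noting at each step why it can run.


No process is deadlocked.
Key observation: there is no circular wait here — follow any chain and it reaches a process that is free to run now.
One completion order for the rest: W6, W9, W5, W4, W7, W8.
Check, step by step:
  run W6 (it waits on nothing); releases res-11 and res-13
  W9 waits on res-11 and res-13 — all released -> runs and releases res-9
  W5 waits on res-9 — all released -> runs and releases res-1 and res-10
  W4 waits on res-11 and res-9 — all released -> runs and releases res-4
  W7 waits on res-10 and res-4 — all released -> runs and releases res-19
  W8 waits on res-11 — all released -> runs and releases res-17


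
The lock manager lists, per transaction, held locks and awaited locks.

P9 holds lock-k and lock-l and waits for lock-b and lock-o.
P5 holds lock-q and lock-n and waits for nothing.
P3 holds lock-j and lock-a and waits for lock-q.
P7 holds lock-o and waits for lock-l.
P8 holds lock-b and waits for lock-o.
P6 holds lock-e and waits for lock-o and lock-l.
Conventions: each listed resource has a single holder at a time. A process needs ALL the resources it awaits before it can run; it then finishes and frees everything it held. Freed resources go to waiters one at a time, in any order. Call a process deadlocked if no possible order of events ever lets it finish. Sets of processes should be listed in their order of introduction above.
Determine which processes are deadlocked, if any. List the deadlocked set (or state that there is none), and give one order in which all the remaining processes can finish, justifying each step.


The deadlocked set is P9, P7, P8 and P6.
Key observation: nobody on the ring P9 -> P7 -> P9 can start until another member finishes, which never happens; P8 is caught in further circular waits and P6 waits into the deadlock from upstream.
One completion order for the rest: P5, P3.
Step-by-step check:
  P5 waits on nothing -> runs at once and releases lock-q and lock-n
  P3: everything it awaited (lock-q) is free; runs, freeing lock-j and lock-a


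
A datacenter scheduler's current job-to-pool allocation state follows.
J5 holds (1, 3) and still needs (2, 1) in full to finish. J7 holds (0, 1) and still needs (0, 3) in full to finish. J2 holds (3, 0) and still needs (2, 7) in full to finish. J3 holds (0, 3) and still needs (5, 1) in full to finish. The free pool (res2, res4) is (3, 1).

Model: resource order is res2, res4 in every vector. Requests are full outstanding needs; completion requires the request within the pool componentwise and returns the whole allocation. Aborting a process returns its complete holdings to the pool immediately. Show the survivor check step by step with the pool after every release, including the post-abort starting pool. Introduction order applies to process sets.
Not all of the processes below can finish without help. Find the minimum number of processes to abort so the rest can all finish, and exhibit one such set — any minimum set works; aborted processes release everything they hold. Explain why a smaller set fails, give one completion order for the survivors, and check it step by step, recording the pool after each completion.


Minimum abort set: J2.
Key observation: J3 had no path to completion before; after the abort of J2 ((3, 0) returned), step 1 is where it fits.
Why nothing smaller works: aborting no one leaves the state deadlocked as given.
One survivor order: J3, J7, J5. Step-by-step check (post-abort pool first):
  pool = (6, 1)
  J3: need (5, 1) fits (6, 1); releases (0, 3), pool now (6, 4)
  J7: need (0, 3) fits (6, 4); releases (0, 1), pool now (6, 5)
  J5: need (2, 1) fits (6, 5); releases (1, 3), pool now (7, 8)


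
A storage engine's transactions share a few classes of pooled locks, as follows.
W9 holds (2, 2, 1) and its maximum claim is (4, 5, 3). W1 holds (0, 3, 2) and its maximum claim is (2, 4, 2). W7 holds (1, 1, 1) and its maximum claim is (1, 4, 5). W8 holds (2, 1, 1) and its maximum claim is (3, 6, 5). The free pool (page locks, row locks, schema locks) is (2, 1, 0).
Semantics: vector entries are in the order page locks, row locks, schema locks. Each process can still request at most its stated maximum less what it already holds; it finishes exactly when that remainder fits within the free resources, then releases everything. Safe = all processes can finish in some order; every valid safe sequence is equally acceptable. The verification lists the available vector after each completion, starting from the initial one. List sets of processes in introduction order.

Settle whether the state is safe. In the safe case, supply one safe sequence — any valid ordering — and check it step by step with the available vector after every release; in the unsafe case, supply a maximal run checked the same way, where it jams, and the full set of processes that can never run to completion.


UNSAFE — no complete ordering exists.
Key observation: schema locks is the bottleneck — with W1, W9 done the pool holds (4, 6, 3), short of every remaining need.
Going as far as possible: W1, W9; after that, nothing fits. Step-by-step check:
  pool = (2, 1, 0)
  W1: need (2, 1, 0) fits (2, 1, 0); releases (0, 3, 2), pool now (2, 4, 2)
  W9: need (2, 3, 2) fits (2, 4, 2); releases (2, 2, 1), pool now (4, 6, 3)
  W7 still needs (0, 3, 4) but only (4, 6, 3) is free — short on schema locks
  W8 still needs (1, 5, 4) but only (4, 6, 3) is free — short on schema locks
Permanently blocked: W7 and W8.


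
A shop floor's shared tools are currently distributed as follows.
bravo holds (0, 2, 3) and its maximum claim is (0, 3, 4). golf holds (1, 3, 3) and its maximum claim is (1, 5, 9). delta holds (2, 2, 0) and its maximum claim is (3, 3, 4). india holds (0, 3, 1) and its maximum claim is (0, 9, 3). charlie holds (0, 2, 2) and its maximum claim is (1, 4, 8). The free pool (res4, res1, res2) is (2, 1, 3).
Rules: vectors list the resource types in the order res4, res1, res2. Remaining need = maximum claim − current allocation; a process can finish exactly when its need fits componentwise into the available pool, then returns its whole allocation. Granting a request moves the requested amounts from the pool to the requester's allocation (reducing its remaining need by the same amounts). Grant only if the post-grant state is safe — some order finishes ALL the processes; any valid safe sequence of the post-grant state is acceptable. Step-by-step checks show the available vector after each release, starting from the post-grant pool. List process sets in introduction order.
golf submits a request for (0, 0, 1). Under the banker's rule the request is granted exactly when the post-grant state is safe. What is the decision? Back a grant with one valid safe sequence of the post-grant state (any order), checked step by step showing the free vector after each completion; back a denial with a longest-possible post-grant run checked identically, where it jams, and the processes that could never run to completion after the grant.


GRANT. The post-grant state is safe; one safe sequence: bravo, golf, delta, india, charlie.
Key observation: after the grant the pool drops to (2, 1, 2), which still lets bravo finish first and unwind the rest.
Check on the post-grant state, step by step:
  pool = (2, 1, 2)
  run bravo (needs (0, 1, 1), free (2, 1, 2)); after release of (0, 2, 3) the pool is (2, 3, 5)
  run golf (needs (0, 2, 5), free (2, 3, 5)); after release of (1, 3, 4) the pool is (3, 6, 9)
  run delta (needs (1, 1, 4), free (3, 6, 9)); after release of (2, 2, 0) the pool is (5, 8, 9)
  run india (needs (0, 6, 2), free (5, 8, 9)); after release of (0, 3, 1) the pool is (5, 11, 10)
  run charlie (needs (1, 2, 6), free (5, 11, 10)); after release of (0, 2, 2) the pool is (5, 13, 12)


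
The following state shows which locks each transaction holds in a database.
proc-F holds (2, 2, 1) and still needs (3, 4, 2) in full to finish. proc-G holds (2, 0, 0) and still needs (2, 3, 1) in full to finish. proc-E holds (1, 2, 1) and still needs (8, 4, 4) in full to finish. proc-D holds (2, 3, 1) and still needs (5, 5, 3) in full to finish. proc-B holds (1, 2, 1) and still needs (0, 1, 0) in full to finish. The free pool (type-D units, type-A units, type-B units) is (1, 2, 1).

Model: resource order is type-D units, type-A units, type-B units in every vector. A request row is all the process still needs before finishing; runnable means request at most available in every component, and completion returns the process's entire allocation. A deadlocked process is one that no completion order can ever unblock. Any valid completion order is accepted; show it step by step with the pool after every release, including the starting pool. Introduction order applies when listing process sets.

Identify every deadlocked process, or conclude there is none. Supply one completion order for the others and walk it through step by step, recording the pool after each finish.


The deadlocked set is empty.
Key observation: beginning at proc-B, releases accumulate fast enough that every process eventually fits.
One completion order for the rest: proc-B, proc-G, proc-F, proc-D, proc-E. Check, step by step:
  pool = (1, 2, 1)
  proc-B: need (0, 1, 0) fits (1, 2, 1); releases (1, 2, 1), pool now (2, 4, 2)
  proc-G: need (2, 3, 1) fits (2, 4, 2); releases (2, 0, 0), pool now (4, 4, 2)
  proc-F: need (3, 4, 2) fits (4, 4, 2); releases (2, 2, 1), pool now (6, 6, 3)
  proc-D: need (5, 5, 3) fits (6, 6, 3); releases (2, 3, 1), pool now (8, 9, 4)
  proc-E: need (8, 4, 4) fits (8, 9, 4); releases (1, 2, 1), pool now (9, 11, 5)


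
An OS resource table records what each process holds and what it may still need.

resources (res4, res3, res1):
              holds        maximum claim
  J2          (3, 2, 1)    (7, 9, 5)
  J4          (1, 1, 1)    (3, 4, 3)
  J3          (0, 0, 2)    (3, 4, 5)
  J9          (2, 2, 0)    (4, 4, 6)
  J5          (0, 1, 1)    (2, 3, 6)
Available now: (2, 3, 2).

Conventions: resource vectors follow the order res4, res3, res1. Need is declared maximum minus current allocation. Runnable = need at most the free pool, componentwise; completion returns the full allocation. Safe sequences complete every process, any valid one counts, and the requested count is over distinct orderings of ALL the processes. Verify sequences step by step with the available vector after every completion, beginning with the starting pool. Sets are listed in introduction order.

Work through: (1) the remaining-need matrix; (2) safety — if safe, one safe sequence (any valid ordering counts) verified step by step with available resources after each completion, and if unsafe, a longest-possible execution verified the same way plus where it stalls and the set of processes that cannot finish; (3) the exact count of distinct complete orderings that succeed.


(1) Need matrix, components ordered res4, res3, res1:
  J2: (4, 7, 4)
  J4: (2, 3, 2)
  J3: (3, 4, 3)
  J9: (2, 2, 6)
  J5: (2, 2, 5)
(2) SAFE — a valid safe sequence is J4, J3, J5, J9, J2.
Key observation: J4 is the earliest step where a requested resource binds exactly: need (2, 3, 2), pool (2, 3, 2) at its turn.
Check, step by step:
  pool = (2, 3, 2)
  J4 needs (2, 3, 2) <= (2, 3, 2) -> finishes; pool += (1, 1, 1) = (3, 4, 3)
  J3 needs (3, 4, 3) <= (3, 4, 3) -> finishes; pool += (0, 0, 2) = (3, 4, 5)
  J5 needs (2, 2, 5) <= (3, 4, 5) -> finishes; pool += (0, 1, 1) = (3, 5, 6)
  J9 needs (2, 2, 6) <= (3, 5, 6) -> finishes; pool += (2, 2, 0) = (5, 7, 6)
  J2 needs (4, 7, 4) <= (5, 7, 6) -> finishes; pool += (3, 2, 1) = (8, 9, 7)
(3) The exact count: 1 of the possible complete orderings is a safe sequence.


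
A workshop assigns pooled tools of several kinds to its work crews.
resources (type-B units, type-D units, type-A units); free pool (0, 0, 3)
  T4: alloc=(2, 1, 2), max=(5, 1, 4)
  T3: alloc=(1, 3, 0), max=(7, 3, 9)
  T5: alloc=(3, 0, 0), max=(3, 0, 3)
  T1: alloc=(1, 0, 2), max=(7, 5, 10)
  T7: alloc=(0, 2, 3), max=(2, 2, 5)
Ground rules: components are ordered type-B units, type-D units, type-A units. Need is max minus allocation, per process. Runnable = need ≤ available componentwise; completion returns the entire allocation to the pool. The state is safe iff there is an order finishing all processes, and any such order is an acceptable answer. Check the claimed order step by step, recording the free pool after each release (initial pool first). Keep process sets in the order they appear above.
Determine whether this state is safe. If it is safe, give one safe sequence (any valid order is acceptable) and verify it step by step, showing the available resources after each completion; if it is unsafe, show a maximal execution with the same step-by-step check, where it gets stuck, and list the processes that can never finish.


UNSAFE — no complete ordering exists.
Key observation: no order helps: past T5, T7, T4, the free pool tops out at (5, 3, 8), below what each blocked process needs in type-B units.
Going as far as possible: T5, T7, T4; after that, nothing fits. Step-by-step check:
  pool = (0, 0, 3)
  T5: need (0, 0, 3) fits (0, 0, 3); releases (3, 0, 0), pool now (3, 0, 3)
  T7: need (2, 0, 2) fits (3, 0, 3); releases (0, 2, 3), pool now (3, 2, 6)
  T4: need (3, 0, 2) fits (3, 2, 6); releases (2, 1, 2), pool now (5, 3, 8)
  T3 cannot run: need (6, 0, 9) vs free (5, 3, 8) (insufficient type-B units and type-A units)
  T1 cannot run: need (6, 5, 8) vs free (5, 3, 8) (insufficient type-B units and type-D units)
Processes that can never finish: T3 and T1.


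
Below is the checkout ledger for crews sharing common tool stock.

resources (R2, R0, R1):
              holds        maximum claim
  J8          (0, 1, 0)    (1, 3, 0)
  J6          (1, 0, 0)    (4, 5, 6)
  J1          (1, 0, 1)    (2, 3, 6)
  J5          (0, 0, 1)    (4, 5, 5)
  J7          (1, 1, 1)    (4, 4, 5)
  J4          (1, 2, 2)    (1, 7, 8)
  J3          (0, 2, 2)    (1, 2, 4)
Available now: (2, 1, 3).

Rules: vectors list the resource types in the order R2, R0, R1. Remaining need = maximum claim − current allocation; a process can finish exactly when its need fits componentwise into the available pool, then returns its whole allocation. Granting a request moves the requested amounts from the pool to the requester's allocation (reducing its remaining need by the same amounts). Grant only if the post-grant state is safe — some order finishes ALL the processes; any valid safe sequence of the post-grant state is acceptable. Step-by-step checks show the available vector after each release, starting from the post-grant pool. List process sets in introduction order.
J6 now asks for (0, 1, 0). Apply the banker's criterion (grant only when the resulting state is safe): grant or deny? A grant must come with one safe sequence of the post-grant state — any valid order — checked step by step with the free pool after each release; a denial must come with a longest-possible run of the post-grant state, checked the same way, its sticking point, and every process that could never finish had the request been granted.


GRANT — the state after the grant stays safe, e.g. via J3, J8, J1, J7, J6, J5, J4.
Key observation: with (2, 0, 3) left after the transfer, J3 can run at once — the state stays safe.
Check on the post-grant state, step by step:
  pool = (2, 0, 3)
  run J3 (needs (1, 0, 2), free (2, 0, 3)); after release of (0, 2, 2) the pool is (2, 2, 5)
  run J8 (needs (1, 2, 0), free (2, 2, 5)); after release of (0, 1, 0) the pool is (2, 3, 5)
  run J1 (needs (1, 3, 5), free (2, 3, 5)); after release of (1, 0, 1) the pool is (3, 3, 6)
  run J7 (needs (3, 3, 4), free (3, 3, 6)); after release of (1, 1, 1) the pool is (4, 4, 7)
  run J6 (needs (3, 4, 6), free (4, 4, 7)); after release of (1, 1, 0) the pool is (5, 5, 7)
  run J5 (needs (4, 5, 4), free (5, 5, 7)); after release of (0, 0, 1) the pool is (5, 5, 8)
  run J4 (needs (0, 5, 6), free (5, 5, 8)); after release of (1, 2, 2) the pool is (6, 7, 10)


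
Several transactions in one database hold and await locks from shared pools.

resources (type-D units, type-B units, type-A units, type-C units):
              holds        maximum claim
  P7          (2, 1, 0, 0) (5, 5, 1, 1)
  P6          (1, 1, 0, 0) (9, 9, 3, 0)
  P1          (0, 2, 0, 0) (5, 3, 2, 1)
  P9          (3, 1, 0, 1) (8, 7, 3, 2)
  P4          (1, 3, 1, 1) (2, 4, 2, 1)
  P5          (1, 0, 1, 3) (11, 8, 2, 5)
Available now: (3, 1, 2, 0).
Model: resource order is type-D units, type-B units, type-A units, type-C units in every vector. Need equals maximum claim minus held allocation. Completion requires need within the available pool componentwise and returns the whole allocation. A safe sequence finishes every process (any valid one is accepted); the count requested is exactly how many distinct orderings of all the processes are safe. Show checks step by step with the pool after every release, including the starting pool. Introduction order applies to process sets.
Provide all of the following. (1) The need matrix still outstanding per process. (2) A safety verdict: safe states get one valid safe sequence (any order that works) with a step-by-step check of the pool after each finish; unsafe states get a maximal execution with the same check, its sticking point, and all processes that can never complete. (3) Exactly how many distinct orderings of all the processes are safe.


(1) Remaining need (order type-D units, type-B units, type-A units, type-C units):
  P7: (3, 4, 1, 1)
  P6: (8, 8, 3, 0)
  P1: (5, 1, 2, 1)
  P9: (5, 6, 3, 1)
  P4: (1, 1, 1, 0)
  P5: (10, 8, 1, 2)
(2) The state is SAFE; one workable sequence: P4, P7, P1, P9, P6, P5.
Key observation: the first exact fit in this order is P4 — it needs (1, 1, 1, 0) with (3, 1, 2, 0) free, meeting a requested resource to the last unit.
Verifying each step:
  pool = (3, 1, 2, 0)
  run P4 (needs (1, 1, 1, 0), free (3, 1, 2, 0)); after release of (1, 3, 1, 1) the pool is (4, 4, 3, 1)
  run P7 (needs (3, 4, 1, 1), free (4, 4, 3, 1)); after release of (2, 1, 0, 0) the pool is (6, 5, 3, 1)
  run P1 (needs (5, 1, 2, 1), free (6, 5, 3, 1)); after release of (0, 2, 0, 0) the pool is (6, 7, 3, 1)
  run P9 (needs (5, 6, 3, 1), free (6, 7, 3, 1)); after release of (3, 1, 0, 1) the pool is (9, 8, 3, 2)
  run P6 (needs (8, 8, 3, 0), free (9, 8, 3, 2)); after release of (1, 1, 0, 0) the pool is (10, 9, 3, 2)
  run P5 (needs (10, 8, 1, 2), free (10, 9, 3, 2)); after release of (1, 0, 1, 3) the pool is (11, 9, 4, 5)
(3) Exactly 1 of the possible complete orderings is a safe sequence.


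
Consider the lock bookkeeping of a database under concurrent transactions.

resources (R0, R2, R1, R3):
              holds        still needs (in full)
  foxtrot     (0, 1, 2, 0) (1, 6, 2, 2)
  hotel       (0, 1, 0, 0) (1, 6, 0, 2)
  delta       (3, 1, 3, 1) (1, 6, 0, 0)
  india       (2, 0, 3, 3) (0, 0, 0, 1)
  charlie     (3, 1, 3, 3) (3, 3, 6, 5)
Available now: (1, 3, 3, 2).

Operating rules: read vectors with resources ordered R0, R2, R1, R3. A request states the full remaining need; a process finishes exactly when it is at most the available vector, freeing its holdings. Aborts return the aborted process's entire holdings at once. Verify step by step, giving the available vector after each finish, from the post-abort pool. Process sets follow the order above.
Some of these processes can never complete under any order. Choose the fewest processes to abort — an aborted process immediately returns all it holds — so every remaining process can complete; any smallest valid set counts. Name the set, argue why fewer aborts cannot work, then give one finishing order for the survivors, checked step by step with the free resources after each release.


The answer: abort foxtrot and delta.
Key observation: hotel was stuck for good until foxtrot and delta gave back (3, 2, 5, 1); in the order shown it finishes at step 3.
Why nothing smaller works — every single abort fails: foxtrot alone leaves hotel blocked (short on R2); hotel alone leaves foxtrot blocked (short on R2); delta alone leaves foxtrot blocked (short on R2); india alone leaves foxtrot blocked (short on R2); charlie alone leaves foxtrot blocked (short on R2).
Survivors finish in the order: india, charlie, hotel. Verifying each step (pool after the aborts first):
  pool = (4, 5, 8, 3)
  india: need (0, 0, 0, 1) fits (4, 5, 8, 3); releases (2, 0, 3, 3), pool now (6, 5, 11, 6)
  charlie: need (3, 3, 6, 5) fits (6, 5, 11, 6); releases (3, 1, 3, 3), pool now (9, 6, 14, 9)
  hotel: need (1, 6, 0, 2) fits (9, 6, 14, 9); releases (0, 1, 0, 0), pool now (9, 7, 14, 9)
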